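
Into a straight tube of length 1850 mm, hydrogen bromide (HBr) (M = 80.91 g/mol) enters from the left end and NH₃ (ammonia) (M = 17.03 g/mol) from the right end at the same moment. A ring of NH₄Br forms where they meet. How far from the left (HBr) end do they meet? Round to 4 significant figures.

581.8 mm

The fronts meet when d_HBr + d_NH₃ = L with d_HBr/d_NH₃ = √(M_NH₃/M_HBr) (Graham's law). Here √(M_NH₃/M_HBr) = √(17.03/80.91) = 0.4588.
With d_HBr + d_NH₃ = 1850 mm, d_NH₃ = 1850/(1 + 0.4588) = 1268 mm.
d_HBr = 1850 − 1268 = 581.8 mm.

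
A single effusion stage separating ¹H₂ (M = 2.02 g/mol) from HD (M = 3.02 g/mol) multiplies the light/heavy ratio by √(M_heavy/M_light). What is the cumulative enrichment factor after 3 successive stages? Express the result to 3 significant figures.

1.83

Overall factor = α^3 with α = √(3.02/2.02), i.e. (3.02/2.02)^(3/2).
= 1.49505^(3/2) = 1.83.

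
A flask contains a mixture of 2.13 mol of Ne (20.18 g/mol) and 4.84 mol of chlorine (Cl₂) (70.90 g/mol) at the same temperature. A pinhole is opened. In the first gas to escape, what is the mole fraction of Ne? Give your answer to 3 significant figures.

Rate_i ∝ x_i/√M_i (Graham's law weighted by mole fraction), so the effusate composition follows n_i/√M_i.
Mole fraction of Ne in the effusate = (n_Ne/√M_Ne) / (n_Ne/√M_Ne + n_Cl₂/√M_Cl₂)
= (2.13/√20.18) / (2.13/√20.18 + 4.84/√70.90) = 0.4742/(0.4742 + 0.5748) = 0.452.

0.452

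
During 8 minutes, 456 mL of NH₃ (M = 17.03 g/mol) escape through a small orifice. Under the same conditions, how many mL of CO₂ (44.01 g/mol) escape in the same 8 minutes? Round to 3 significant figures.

By Graham's law, rate_CO₂/rate_NH₃ = √(M_NH₃/M_CO₂) = √(17.03/44.01) = √0.3870 = 0.6221.
So the volume for CO₂ is 456 × 0.6221 = 284 mL.

284 mL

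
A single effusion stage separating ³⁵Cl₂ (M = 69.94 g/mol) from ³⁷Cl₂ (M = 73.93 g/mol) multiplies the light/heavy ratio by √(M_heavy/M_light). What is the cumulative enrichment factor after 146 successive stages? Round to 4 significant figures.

Overall factor = α^146 with α = √(73.93/69.94), i.e. (73.93/69.94)^(146/2).
= 1.05705^73 = 57.40.

57.40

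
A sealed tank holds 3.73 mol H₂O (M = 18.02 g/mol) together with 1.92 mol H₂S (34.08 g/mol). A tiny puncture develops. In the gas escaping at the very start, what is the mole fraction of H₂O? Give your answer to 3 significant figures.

0.728

Rate_i ∝ x_i/√M_i (Graham's law weighted by mole fraction), so the effusate composition follows n_i/√M_i.
Mole fraction of H₂O in the effusate = (n_H₂O/√M_H₂O) / (n_H₂O/√M_H₂O + n_H₂S/√M_H₂S)
= (3.73/√18.02) / (3.73/√18.02 + 1.92/√34.08) = 0.8787/(0.8787 + 0.3289) = 0.728.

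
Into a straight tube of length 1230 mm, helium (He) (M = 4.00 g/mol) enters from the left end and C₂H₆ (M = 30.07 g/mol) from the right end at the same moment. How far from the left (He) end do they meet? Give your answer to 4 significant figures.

Graham's law gives d_He/d_C₂H₆ = rate_He/rate_C₂H₆ = √(M_C₂H₆/M_He) = √(30.07/4.00) = 2.742.
With d_He + d_C₂H₆ = 1230 mm, d_C₂H₆ = 1230/(1 + 2.742) = 328.7 mm.
d_He = 1230 − 328.7 = 901.3 mm.

901.3 mm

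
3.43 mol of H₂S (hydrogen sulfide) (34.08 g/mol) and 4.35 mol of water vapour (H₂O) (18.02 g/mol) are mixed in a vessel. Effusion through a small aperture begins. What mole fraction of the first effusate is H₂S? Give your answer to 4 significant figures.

0.3644

The effusion rate of species i is ∝ p_i/√M_i ∝ n_i/√M_i.
So x_H₂S in the escaping gas = (n_H₂S/√M_H₂S) / Σ(n_i/√M_i)
= (3.43/√34.08) / (3.43/√34.08 + 4.35/√18.02) = 0.5875/(0.5875 + 1.025) = 0.3644.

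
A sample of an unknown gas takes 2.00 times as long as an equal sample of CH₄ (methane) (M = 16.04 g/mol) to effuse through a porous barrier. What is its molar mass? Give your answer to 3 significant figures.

From Graham's law, t_X/t_CH₄ = √(M_X/M_CH₄).
2.00 = √(M_X/16.04)
M_X = 16.04 × 2.00² = 16.04 × 4.000 = 64.2 g/mol

64.2 g/mol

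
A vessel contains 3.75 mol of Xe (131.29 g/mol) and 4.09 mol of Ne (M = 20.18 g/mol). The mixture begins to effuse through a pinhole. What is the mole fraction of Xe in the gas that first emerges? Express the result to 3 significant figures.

Effusion rate of each component ∝ n_i/√M_i (partial pressure × 1/√M).
x_Xe(eff) = (n_Xe/√M_Xe) / (n_Xe/√M_Xe + n_Ne/√M_Ne)
= (3.75/√131.29) / (3.75/√131.29 + 4.09/√20.18) = 0.3273/(0.3273 + 0.9105) = 0.264.

0.264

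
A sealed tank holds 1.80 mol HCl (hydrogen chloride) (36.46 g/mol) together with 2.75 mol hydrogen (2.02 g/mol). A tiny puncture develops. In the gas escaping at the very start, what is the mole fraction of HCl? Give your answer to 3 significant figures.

0.133

Effusion rate of each component ∝ n_i/√M_i (partial pressure × 1/√M).
x_HCl(eff) = (n_HCl/√M_HCl) / (n_HCl/√M_HCl + n_H₂/√M_H₂)
= (1.80/√36.46) / (1.80/√36.46 + 2.75/√2.02) = 0.2981/(0.2981 + 1.935) = 0.133.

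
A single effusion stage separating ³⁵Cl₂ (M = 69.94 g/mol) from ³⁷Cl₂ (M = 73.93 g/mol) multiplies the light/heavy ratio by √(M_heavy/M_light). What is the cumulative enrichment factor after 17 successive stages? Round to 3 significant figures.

1.60

After 17 stages the ratio has grown by (√(73.93/69.94))^17 = (73.93/69.94)^(17/2).
= 1.05705^(17/2) = 1.60.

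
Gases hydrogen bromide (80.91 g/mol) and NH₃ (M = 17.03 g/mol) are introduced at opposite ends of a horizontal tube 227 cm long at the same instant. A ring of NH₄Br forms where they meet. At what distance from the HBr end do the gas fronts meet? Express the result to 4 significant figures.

Distances travelled in equal time are proportional to diffusion rates, so d_HBr/d_NH₃ = √(M_NH₃/M_HBr) = √(17.03/80.91) = 0.4588.
With d_HBr + d_NH₃ = 227 cm, d_NH₃ = 227/(1 + 0.4588) = 155.6 cm.
d_HBr = 227 − 155.6 = 71.39 cm.

71.39 cm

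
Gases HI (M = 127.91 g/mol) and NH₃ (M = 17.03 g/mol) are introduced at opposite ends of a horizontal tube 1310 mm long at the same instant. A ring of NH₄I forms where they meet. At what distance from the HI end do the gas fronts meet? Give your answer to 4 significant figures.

Graham's law gives d_HI/d_NH₃ = rate_HI/rate_NH₃ = √(M_NH₃/M_HI) = √(17.03/127.91) = 0.3649.
With d_HI + d_NH₃ = 1310 mm, d_NH₃ = 1310/(1 + 0.3649) = 959.8 mm.
d_HI = 1310 − 959.8 = 350.2 mm.

350.2 mm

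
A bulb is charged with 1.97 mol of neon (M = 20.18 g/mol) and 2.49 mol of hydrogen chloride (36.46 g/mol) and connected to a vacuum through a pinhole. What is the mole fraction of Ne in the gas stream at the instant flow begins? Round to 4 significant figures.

Each component's effusion rate ∝ (its partial pressure)·(1/√M) ∝ n_i/√M_i.
So x_Ne in the escaping gas = (n_Ne/√M_Ne) / Σ(n_i/√M_i)
= (1.97/√20.18) / (1.97/√20.18 + 2.49/√36.46) = 0.4385/(0.4385 + 0.4124) = 0.5154.

0.5154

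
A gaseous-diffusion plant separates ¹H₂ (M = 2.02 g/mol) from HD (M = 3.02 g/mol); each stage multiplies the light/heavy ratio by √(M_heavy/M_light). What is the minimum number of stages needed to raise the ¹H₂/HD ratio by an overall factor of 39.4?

19

Per stage α = (3.02/2.02)^(1/2) = 1.49505^0.5, giving ln α = 0.2011.
Need α^N ≥ 39.4 ⇒ N ≥ ln(39.4) / ln α = 3.674 / 0.2011 = 18.27.
So at least 19 stages are needed.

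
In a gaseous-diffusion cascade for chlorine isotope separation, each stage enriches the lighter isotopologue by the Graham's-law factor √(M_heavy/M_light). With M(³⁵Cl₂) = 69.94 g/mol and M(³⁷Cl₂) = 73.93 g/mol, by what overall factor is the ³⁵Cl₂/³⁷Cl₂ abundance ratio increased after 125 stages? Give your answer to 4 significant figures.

32.06

Each stage multiplies the ratio by α = √(73.93/69.94), so after 125 stages the overall factor is α^125 = (73.93/69.94)^(125/2).
= 1.05705^(125/2) = 32.06.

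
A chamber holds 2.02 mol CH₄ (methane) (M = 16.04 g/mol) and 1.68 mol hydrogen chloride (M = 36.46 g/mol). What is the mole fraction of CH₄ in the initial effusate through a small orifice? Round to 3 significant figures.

The effusion rate of species i is ∝ p_i/√M_i ∝ n_i/√M_i.
x_CH₄(eff) = (n_CH₄/√M_CH₄) / (n_CH₄/√M_CH₄ + n_HCl/√M_HCl)
= (2.02/√16.04) / (2.02/√16.04 + 1.68/√36.46) = 0.5044/(0.5044 + 0.2782) = 0.644.

0.644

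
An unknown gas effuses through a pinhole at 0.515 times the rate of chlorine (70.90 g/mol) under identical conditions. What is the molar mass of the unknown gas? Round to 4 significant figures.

267.3 g/mol

Graham's law gives rate_X/rate_Cl₂ = √(M_Cl₂/M_X).
0.515 = √(70.90/M_X)
M_X = 70.90 / 0.515² = 70.90 / 0.2652 = 267.3 g/mol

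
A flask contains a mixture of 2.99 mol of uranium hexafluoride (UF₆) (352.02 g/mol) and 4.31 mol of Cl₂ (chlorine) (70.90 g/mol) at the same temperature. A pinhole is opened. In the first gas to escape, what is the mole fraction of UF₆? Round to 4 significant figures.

Each component's effusion rate ∝ (its partial pressure)·(1/√M) ∝ n_i/√M_i.
x_UF₆(eff) = (n_UF₆/√M_UF₆) / (n_UF₆/√M_UF₆ + n_Cl₂/√M_Cl₂)
= (2.99/√352.02) / (2.99/√352.02 + 4.31/√70.90) = 0.1594/(0.1594 + 0.5119) = 0.2374.

0.2374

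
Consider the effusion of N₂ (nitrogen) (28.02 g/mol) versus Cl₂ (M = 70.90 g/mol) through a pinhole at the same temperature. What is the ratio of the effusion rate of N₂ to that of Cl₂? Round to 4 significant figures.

1.591

By Graham's law, rate_N₂/rate_Cl₂ = √(M_Cl₂/M_N₂) = √(70.90/28.02) = √2.530 = 1.591.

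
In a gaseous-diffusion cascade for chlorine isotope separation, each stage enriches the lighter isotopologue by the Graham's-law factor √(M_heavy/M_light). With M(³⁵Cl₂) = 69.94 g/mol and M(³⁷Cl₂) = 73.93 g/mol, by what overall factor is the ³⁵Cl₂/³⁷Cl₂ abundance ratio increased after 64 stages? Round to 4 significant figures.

5.903

Each stage multiplies the ratio by α = √(73.93/69.94), so after 64 stages the overall factor is α^64 = (73.93/69.94)^(64/2).
= 1.05705^32 = 5.903.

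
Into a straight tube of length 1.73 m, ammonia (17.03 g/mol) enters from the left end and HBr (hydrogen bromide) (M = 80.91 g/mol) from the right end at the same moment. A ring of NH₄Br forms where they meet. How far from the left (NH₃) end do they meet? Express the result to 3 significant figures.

1.19 m

Graham's law gives d_NH₃/d_HBr = rate_NH₃/rate_HBr = √(M_HBr/M_NH₃) = √(80.91/17.03) = 2.180.
With d_NH₃ + d_HBr = 1.73 m, d_HBr = 1.73/(1 + 2.180) = 0.5441 m.
d_NH₃ = 1.73 − 0.5441 = 1.19 m.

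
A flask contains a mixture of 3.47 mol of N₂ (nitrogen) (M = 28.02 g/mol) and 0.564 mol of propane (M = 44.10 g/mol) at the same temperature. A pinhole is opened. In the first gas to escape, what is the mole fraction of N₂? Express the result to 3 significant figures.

0.885

Effusion rate of each component ∝ n_i/√M_i (partial pressure × 1/√M).
x_N₂(eff) = (n_N₂/√M_N₂) / (n_N₂/√M_N₂ + n_C₃H₈/√M_C₃H₈)
= (3.47/√28.02) / (3.47/√28.02 + 0.564/√44.10) = 0.6555/(0.6555 + 0.08493) = 0.885.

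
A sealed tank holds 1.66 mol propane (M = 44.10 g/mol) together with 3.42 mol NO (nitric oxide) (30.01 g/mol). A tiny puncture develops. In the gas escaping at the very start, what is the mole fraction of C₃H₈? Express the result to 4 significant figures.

0.2859

The effusion rate of species i is ∝ p_i/√M_i ∝ n_i/√M_i.
x_C₃H₈(eff) = (n_C₃H₈/√M_C₃H₈) / (n_C₃H₈/√M_C₃H₈ + n_NO/√M_NO)
= (1.66/√44.10) / (1.66/√44.10 + 3.42/√30.01) = 0.2500/(0.2500 + 0.6243) = 0.2859.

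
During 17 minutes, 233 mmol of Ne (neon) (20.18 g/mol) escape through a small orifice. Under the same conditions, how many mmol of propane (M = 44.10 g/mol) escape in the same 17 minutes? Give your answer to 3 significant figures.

From Graham's law, rate_C₃H₈/rate_Ne = √(M_Ne/M_C₃H₈) = √(20.18/44.10) = √0.4576 = 0.6765.
So the amount for C₃H₈ is 233 × 0.6765 = 158 mmol.

158 mmol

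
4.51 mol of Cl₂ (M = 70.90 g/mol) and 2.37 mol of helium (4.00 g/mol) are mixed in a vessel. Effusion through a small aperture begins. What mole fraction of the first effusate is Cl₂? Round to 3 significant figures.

0.311

Effusion rate of each component ∝ n_i/√M_i (partial pressure × 1/√M).
Mole fraction of Cl₂ in the effusate = (n_Cl₂/√M_Cl₂) / (n_Cl₂/√M_Cl₂ + n_He/√M_He)
= (4.51/√70.90) / (4.51/√70.90 + 2.37/√4.00) = 0.5356/(0.5356 + 1.185) = 0.311.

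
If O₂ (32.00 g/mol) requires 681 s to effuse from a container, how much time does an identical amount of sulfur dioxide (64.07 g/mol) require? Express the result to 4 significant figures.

Using Graham's law: t_SO₂/t_O₂ = √(M_SO₂/M_O₂) = √(64.07/32.00) = √2.002 = 1.415.
So the time for SO₂ is 681 × 1.415 = 963.6 s.

963.6 s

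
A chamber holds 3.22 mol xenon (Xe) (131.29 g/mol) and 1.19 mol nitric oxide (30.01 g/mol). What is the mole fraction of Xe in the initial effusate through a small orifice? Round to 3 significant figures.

Effusion rate of each component ∝ n_i/√M_i (partial pressure × 1/√M).
So x_Xe in the escaping gas = (n_Xe/√M_Xe) / Σ(n_i/√M_i)
= (3.22/√131.29) / (3.22/√131.29 + 1.19/√30.01) = 0.2810/(0.2810 + 0.2172) = 0.564.

0.564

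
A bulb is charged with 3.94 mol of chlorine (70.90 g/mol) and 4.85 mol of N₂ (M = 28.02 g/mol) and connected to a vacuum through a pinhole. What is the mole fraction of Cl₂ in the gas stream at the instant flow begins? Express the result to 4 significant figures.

Rate_i ∝ x_i/√M_i (Graham's law weighted by mole fraction), so the effusate composition follows n_i/√M_i.
Mole fraction of Cl₂ in the effusate = (n_Cl₂/√M_Cl₂) / (n_Cl₂/√M_Cl₂ + n_N₂/√M_N₂)
= (3.94/√70.90) / (3.94/√70.90 + 4.85/√28.02) = 0.4679/(0.4679 + 0.9162) = 0.3381.

0.3381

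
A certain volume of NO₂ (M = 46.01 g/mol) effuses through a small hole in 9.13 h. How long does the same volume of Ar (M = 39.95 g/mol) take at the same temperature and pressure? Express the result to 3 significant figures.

8.51 h

Graham's law gives t_Ar/t_NO₂ = √(M_Ar/M_NO₂) = √(39.95/46.01) = √0.8683 = 0.9318.
So the time for Ar is 9.13 × 0.9318 = 8.51 h.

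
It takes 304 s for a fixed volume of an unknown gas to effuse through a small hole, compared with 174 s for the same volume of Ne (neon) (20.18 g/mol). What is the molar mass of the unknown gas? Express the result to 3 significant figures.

Since effusion rate ∝ 1/√M, t_X/t_Ne = √(M_X/M_Ne).
304/174 = 1.747 = √(M_X/20.18)
M_X = 20.18 × 1.747² = 20.18 × 3.052 = 61.6 g/mol

61.6 g/mol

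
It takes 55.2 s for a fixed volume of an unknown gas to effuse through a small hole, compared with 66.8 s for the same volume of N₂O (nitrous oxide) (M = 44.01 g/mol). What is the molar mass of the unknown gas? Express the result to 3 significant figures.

30.1 g/mol

Since effusion rate ∝ 1/√M, t_X/t_N₂O = √(M_X/M_N₂O).
55.2/66.8 = 0.8263 = √(M_X/44.01)
M_X = 44.01 × 0.8263² = 44.01 × 0.6828 = 30.1 g/mol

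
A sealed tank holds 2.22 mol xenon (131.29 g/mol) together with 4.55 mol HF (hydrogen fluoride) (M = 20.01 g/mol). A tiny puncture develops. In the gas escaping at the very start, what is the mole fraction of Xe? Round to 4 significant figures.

The effusion rate of species i is ∝ p_i/√M_i ∝ n_i/√M_i.
x_Xe(eff) = (n_Xe/√M_Xe) / (n_Xe/√M_Xe + n_HF/√M_HF)
= (2.22/√131.29) / (2.22/√131.29 + 4.55/√20.01) = 0.1937/(0.1937 + 1.017) = 0.1600.

0.1600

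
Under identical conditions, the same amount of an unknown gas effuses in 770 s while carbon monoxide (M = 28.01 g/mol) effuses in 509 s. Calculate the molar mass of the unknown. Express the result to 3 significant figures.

Since effusion rate ∝ 1/√M, t_X/t_CO = √(M_X/M_CO).
770/509 = 1.513 = √(M_X/28.01)
M_X = 28.01 × 1.513² = 28.01 × 2.288 = 64.1 g/mol

64.1 g/mol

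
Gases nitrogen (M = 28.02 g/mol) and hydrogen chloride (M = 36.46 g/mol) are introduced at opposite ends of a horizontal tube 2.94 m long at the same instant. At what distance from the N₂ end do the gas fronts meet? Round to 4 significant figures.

1.567 m

In equal time, each gas travels a distance ∝ its rate ∝ 1/√M, so d_N₂/d_HCl = √(M_HCl/M_N₂) = √(36.46/28.02) = 1.141.
With d_N₂ + d_HCl = 2.94 m, d_HCl = 2.94/(1 + 1.141) = 1.373 m.
d_N₂ = 2.94 − 1.373 = 1.567 m.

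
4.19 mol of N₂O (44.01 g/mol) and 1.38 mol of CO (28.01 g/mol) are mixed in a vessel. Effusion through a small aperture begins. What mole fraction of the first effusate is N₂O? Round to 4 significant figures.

0.7078

Rate_i ∝ x_i/√M_i (Graham's law weighted by mole fraction), so the effusate composition follows n_i/√M_i.
Mole fraction of N₂O in the effusate = (n_N₂O/√M_N₂O) / (n_N₂O/√M_N₂O + n_CO/√M_CO)
= (4.19/√44.01) / (4.19/√44.01 + 1.38/√28.01) = 0.6316/(0.6316 + 0.2607) = 0.7078.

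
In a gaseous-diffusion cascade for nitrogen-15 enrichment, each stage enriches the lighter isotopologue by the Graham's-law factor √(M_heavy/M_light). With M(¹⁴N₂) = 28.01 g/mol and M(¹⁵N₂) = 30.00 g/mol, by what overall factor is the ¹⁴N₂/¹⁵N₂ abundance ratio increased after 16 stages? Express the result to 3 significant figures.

Overall factor = α^16 with α = √(30.00/28.01), i.e. (30.00/28.01)^(16/2).
= 1.07105^8 = 1.73.

1.73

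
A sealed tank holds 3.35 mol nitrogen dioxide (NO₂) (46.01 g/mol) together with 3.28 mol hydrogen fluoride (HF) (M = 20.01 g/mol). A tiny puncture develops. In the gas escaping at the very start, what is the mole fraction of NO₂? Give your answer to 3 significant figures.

0.402

Each component's effusion rate ∝ (its partial pressure)·(1/√M) ∝ n_i/√M_i.
So x_NO₂ in the escaping gas = (n_NO₂/√M_NO₂) / Σ(n_i/√M_i)
= (3.35/√46.01) / (3.35/√46.01 + 3.28/√20.01) = 0.4939/(0.4939 + 0.7332) = 0.402.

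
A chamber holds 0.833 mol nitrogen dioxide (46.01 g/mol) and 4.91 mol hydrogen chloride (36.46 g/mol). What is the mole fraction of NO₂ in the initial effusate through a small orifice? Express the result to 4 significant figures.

Rate_i ∝ x_i/√M_i (Graham's law weighted by mole fraction), so the effusate composition follows n_i/√M_i.
x_NO₂(eff) = (n_NO₂/√M_NO₂) / (n_NO₂/√M_NO₂ + n_HCl/√M_HCl)
= (0.833/√46.01) / (0.833/√46.01 + 4.91/√36.46) = 0.1228/(0.1228 + 0.8132) = 0.1312.

0.1312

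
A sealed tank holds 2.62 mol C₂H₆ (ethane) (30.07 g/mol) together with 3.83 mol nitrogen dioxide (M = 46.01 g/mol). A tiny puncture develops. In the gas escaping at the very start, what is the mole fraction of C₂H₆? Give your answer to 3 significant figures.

Each component's effusion rate ∝ (its partial pressure)·(1/√M) ∝ n_i/√M_i.
So x_C₂H₆ in the escaping gas = (n_C₂H₆/√M_C₂H₆) / Σ(n_i/√M_i)
= (2.62/√30.07) / (2.62/√30.07 + 3.83/√46.01) = 0.4778/(0.4778 + 0.5646) = 0.458.

0.458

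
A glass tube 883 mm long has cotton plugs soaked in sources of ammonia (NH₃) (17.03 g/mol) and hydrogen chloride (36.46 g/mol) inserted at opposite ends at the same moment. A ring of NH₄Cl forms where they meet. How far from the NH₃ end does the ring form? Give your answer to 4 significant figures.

524.5 mm

The fronts meet when d_NH₃ + d_HCl = L with d_NH₃/d_HCl = √(M_HCl/M_NH₃) (Graham's law). Here √(M_HCl/M_NH₃) = √(36.46/17.03) = 1.463.
With d_NH₃ + d_HCl = 883 mm, d_HCl = 883/(1 + 1.463) = 358.5 mm.
d_NH₃ = 883 − 358.5 = 524.5 mm.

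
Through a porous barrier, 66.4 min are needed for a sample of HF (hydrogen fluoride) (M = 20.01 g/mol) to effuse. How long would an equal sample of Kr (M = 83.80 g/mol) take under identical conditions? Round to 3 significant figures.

From Graham's law, t_Kr/t_HF = √(M_Kr/M_HF) = √(83.80/20.01) = √4.188 = 2.046.
So the time for Kr is 66.4 × 2.046 = 136 min.

136 min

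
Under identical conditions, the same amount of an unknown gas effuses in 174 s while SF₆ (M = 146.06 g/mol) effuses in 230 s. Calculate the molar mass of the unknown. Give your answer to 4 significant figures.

By Graham's law, t_X/t_SF₆ = √(M_X/M_SF₆).
174/230 = 0.7565 = √(M_X/146.06)
M_X = 146.06 × 0.7565² = 146.06 × 0.5723 = 83.59 g/mol

83.59 g/mol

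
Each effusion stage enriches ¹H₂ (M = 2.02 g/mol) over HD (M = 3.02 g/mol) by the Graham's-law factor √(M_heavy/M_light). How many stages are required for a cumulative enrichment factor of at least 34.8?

18

Single-stage factor α = √(3.02/2.02), so ln α = ½ ln(1.49505) = 0.2011.
Need α^N ≥ 34.8 ⇒ N ≥ ln(34.8) / ln α = 3.550 / 0.2011 = 17.65.
So at least 18 stages are needed.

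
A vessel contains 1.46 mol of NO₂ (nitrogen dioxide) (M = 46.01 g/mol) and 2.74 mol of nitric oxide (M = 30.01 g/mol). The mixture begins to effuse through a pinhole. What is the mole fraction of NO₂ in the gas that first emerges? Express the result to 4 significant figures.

0.3009

The effusion rate of species i is ∝ p_i/√M_i ∝ n_i/√M_i.
x_NO₂(eff) = (n_NO₂/√M_NO₂) / (n_NO₂/√M_NO₂ + n_NO/√M_NO)
= (1.46/√46.01) / (1.46/√46.01 + 2.74/√30.01) = 0.2152/(0.2152 + 0.5002) = 0.3009.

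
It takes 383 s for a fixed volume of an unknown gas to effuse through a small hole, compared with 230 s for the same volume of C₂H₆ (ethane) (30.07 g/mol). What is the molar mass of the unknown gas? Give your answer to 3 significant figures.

Using Graham's law: t_X/t_C₂H₆ = √(M_X/M_C₂H₆).
383/230 = 1.665 = √(M_X/30.07)
M_X = 30.07 × 1.665² = 30.07 × 2.773 = 83.4 g/mol

83.4 g/mol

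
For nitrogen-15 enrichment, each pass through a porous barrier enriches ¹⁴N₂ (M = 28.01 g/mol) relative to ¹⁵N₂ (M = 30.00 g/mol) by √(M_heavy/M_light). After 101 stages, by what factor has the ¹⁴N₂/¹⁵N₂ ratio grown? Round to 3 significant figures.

32.0

The single-stage factor is √(M_heavy/M_light), so 101 stages give [√(30.00/28.01)]^101 = (30.00/28.01)^(101/2).
= 1.07105^(101/2) = 32.0.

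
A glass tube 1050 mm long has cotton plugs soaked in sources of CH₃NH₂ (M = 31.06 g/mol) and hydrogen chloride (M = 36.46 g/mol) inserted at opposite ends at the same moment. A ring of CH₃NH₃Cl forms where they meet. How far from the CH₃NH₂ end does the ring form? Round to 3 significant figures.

The fronts meet when d_CH₃NH₂ + d_HCl = L with d_CH₃NH₂/d_HCl = √(M_HCl/M_CH₃NH₂) (Graham's law). Here √(M_HCl/M_CH₃NH₂) = √(36.46/31.06) = 1.083.
With d_CH₃NH₂ + d_HCl = 1050 mm, d_HCl = 1050/(1 + 1.083) = 504.0 mm.
d_CH₃NH₂ = 1050 − 504.0 = 546 mm.

546 mm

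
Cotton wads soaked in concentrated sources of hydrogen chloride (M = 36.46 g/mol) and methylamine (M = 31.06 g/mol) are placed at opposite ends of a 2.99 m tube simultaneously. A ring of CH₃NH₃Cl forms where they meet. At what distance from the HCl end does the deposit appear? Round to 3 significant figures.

In equal time, each gas travels a distance ∝ its rate ∝ 1/√M, so d_HCl/d_CH₃NH₂ = √(M_CH₃NH₂/M_HCl) = √(31.06/36.46) = 0.9230.
With d_HCl + d_CH₃NH₂ = 2.99 m, d_CH₃NH₂ = 2.99/(1 + 0.9230) = 1.555 m.
d_HCl = 2.99 − 1.555 = 1.44 m.

1.44 m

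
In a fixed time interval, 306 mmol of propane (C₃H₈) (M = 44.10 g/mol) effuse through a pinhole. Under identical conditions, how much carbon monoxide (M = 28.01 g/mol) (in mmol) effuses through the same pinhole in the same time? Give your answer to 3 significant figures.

Graham's law gives rate_CO/rate_C₃H₈ = √(M_C₃H₈/M_CO) = √(44.10/28.01) = √1.574 = 1.255.
So the amount for CO is 306 × 1.255 = 384 mmol.

384 mmol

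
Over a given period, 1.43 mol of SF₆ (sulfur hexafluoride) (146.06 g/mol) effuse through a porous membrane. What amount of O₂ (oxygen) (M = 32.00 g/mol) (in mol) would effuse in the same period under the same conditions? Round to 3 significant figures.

By Graham's law, rate_O₂/rate_SF₆ = √(M_SF₆/M_O₂) = √(146.06/32.00) = √4.564 = 2.136.
So the amount for O₂ is 1.43 × 2.136 = 3.06 mol.

3.06 mol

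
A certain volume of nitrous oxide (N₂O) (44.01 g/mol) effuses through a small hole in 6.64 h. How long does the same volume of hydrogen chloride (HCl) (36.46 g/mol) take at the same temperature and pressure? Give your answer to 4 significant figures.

By Graham's law, t_HCl/t_N₂O = √(M_HCl/M_N₂O) = √(36.46/44.01) = √0.8284 = 0.9102.
So the time for HCl is 6.64 × 0.9102 = 6.044 h.

6.044 h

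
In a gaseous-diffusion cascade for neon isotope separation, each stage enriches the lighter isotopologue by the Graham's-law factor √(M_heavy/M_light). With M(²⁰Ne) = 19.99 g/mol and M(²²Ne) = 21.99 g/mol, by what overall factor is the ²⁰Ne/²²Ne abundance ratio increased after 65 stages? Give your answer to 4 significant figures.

The single-stage factor is √(M_heavy/M_light), so 65 stages give [√(21.99/19.99)]^65 = (21.99/19.99)^(65/2).
= 1.10005^(65/2) = 22.18.

22.18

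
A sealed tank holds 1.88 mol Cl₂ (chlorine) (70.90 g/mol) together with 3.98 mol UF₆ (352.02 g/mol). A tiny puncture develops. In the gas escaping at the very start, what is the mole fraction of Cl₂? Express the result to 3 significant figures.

0.513

Effusion rate of each component ∝ n_i/√M_i (partial pressure × 1/√M).
So x_Cl₂ in the escaping gas = (n_Cl₂/√M_Cl₂) / Σ(n_i/√M_i)
= (1.88/√70.90) / (1.88/√70.90 + 3.98/√352.02) = 0.2233/(0.2233 + 0.2121) = 0.513.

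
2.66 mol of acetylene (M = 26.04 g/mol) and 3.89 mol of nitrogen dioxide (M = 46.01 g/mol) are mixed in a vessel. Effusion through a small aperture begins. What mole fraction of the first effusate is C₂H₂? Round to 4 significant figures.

Rate_i ∝ x_i/√M_i (Graham's law weighted by mole fraction), so the effusate composition follows n_i/√M_i.
So x_C₂H₂ in the escaping gas = (n_C₂H₂/√M_C₂H₂) / Σ(n_i/√M_i)
= (2.66/√26.04) / (2.66/√26.04 + 3.89/√46.01) = 0.5213/(0.5213 + 0.5735) = 0.4762.

0.4762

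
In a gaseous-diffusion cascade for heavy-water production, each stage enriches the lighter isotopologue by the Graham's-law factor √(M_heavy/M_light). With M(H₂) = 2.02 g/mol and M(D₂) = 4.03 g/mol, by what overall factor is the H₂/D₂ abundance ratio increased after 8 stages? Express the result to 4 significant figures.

The single-stage factor is √(M_heavy/M_light), so 8 stages give [√(4.03/2.02)]^8 = (4.03/2.02)^(8/2).
= 1.99505^4 = 15.84.

15.84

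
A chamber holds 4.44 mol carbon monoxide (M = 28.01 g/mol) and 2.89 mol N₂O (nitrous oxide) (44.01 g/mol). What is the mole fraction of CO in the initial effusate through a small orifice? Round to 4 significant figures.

The effusion rate of species i is ∝ p_i/√M_i ∝ n_i/√M_i.
x_CO(eff) = (n_CO/√M_CO) / (n_CO/√M_CO + n_N₂O/√M_N₂O)
= (4.44/√28.01) / (4.44/√28.01 + 2.89/√44.01) = 0.8389/(0.8389 + 0.4356) = 0.6582.

0.6582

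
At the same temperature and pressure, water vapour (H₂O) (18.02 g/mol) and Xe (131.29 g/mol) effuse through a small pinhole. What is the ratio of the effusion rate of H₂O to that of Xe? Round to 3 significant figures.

Graham's law gives rate_H₂O/rate_Xe = √(M_Xe/M_H₂O) = √(131.29/18.02) = √7.286 = 2.70.

2.70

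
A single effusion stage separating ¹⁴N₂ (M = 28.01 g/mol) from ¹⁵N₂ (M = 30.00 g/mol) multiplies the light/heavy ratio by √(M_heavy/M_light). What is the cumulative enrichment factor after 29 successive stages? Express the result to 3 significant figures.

2.71

After 29 stages the ratio has grown by (√(30.00/28.01))^29 = (30.00/28.01)^(29/2).
= 1.07105^(29/2) = 2.71.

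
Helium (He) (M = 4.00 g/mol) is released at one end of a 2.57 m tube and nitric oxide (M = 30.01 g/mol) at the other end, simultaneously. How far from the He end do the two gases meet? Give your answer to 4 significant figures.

1.883 m

Distances travelled in equal time are proportional to diffusion rates, so d_He/d_NO = √(M_NO/M_He) = √(30.01/4.00) = 2.739.
With d_He + d_NO = 2.57 m, d_NO = 2.57/(1 + 2.739) = 0.6873 m.
d_He = 2.57 − 0.6873 = 1.883 m.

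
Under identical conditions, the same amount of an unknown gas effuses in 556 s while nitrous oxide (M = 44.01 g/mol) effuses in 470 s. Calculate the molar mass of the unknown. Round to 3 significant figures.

61.6 g/mol

From Graham's law, t_X/t_N₂O = √(M_X/M_N₂O).
556/470 = 1.183 = √(M_X/44.01)
M_X = 44.01 × 1.183² = 44.01 × 1.399 = 61.6 g/mol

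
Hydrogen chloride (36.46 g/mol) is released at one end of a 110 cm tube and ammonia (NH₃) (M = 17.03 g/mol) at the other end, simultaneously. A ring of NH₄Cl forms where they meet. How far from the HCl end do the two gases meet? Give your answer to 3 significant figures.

The fronts meet when d_HCl + d_NH₃ = L with d_HCl/d_NH₃ = √(M_NH₃/M_HCl) (Graham's law). Here √(M_NH₃/M_HCl) = √(17.03/36.46) = 0.6834.
With d_HCl + d_NH₃ = 110 cm, d_NH₃ = 110/(1 + 0.6834) = 65.34 cm.
d_HCl = 110 − 65.34 = 44.7 cm.

44.7 cm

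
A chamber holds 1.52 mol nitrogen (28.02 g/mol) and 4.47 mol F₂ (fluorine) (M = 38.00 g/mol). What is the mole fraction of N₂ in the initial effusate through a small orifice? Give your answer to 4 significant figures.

The effusion rate of species i is ∝ p_i/√M_i ∝ n_i/√M_i.
So x_N₂ in the escaping gas = (n_N₂/√M_N₂) / Σ(n_i/√M_i)
= (1.52/√28.02) / (1.52/√28.02 + 4.47/√38.00) = 0.2872/(0.2872 + 0.7251) = 0.2837.

0.2837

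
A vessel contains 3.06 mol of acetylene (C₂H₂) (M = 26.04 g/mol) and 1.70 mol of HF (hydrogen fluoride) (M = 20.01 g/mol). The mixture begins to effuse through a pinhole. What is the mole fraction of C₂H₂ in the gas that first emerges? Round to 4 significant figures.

0.6121

Rate_i ∝ x_i/√M_i (Graham's law weighted by mole fraction), so the effusate composition follows n_i/√M_i.
Mole fraction of C₂H₂ in the effusate = (n_C₂H₂/√M_C₂H₂) / (n_C₂H₂/√M_C₂H₂ + n_HF/√M_HF)
= (3.06/√26.04) / (3.06/√26.04 + 1.70/√20.01) = 0.5997/(0.5997 + 0.3800) = 0.6121.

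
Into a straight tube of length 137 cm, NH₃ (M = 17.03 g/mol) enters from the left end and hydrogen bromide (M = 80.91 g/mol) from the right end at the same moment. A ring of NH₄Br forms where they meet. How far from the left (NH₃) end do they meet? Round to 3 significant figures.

In equal time, each gas travels a distance ∝ its rate ∝ 1/√M, so d_NH₃/d_HBr = √(M_HBr/M_NH₃) = √(80.91/17.03) = 2.180.
With d_NH₃ + d_HBr = 137 cm, d_HBr = 137/(1 + 2.180) = 43.09 cm.
d_NH₃ = 137 − 43.09 = 93.9 cm.

93.9 cm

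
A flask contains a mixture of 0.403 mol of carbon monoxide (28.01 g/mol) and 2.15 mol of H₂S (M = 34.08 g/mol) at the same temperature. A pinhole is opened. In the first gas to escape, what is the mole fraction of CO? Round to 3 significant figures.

0.171

Rate_i ∝ x_i/√M_i (Graham's law weighted by mole fraction), so the effusate composition follows n_i/√M_i.
x_CO(eff) = (n_CO/√M_CO) / (n_CO/√M_CO + n_H₂S/√M_H₂S)
= (0.403/√28.01) / (0.403/√28.01 + 2.15/√34.08) = 0.07615/(0.07615 + 0.3683) = 0.171.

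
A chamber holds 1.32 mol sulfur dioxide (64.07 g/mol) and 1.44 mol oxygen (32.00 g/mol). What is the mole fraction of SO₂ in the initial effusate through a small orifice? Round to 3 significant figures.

0.393

Effusion rate of each component ∝ n_i/√M_i (partial pressure × 1/√M).
Mole fraction of SO₂ in the effusate = (n_SO₂/√M_SO₂) / (n_SO₂/√M_SO₂ + n_O₂/√M_O₂)
= (1.32/√64.07) / (1.32/√64.07 + 1.44/√32.00) = 0.1649/(0.1649 + 0.2546) = 0.393.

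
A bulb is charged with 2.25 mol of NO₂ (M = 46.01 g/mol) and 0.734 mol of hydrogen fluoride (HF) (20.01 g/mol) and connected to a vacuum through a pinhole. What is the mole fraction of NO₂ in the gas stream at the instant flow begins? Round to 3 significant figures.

Effusion rate of each component ∝ n_i/√M_i (partial pressure × 1/√M).
x_NO₂(eff) = (n_NO₂/√M_NO₂) / (n_NO₂/√M_NO₂ + n_HF/√M_HF)
= (2.25/√46.01) / (2.25/√46.01 + 0.734/√20.01) = 0.3317/(0.3317 + 0.1641) = 0.669.

0.669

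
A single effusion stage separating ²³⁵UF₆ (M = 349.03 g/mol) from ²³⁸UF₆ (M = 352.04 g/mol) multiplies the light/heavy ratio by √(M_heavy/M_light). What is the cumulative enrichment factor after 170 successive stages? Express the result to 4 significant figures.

2.075

Overall factor = α^170 with α = √(352.04/349.03), i.e. (352.04/349.03)^(170/2).
= 1.00862^85 = 2.075.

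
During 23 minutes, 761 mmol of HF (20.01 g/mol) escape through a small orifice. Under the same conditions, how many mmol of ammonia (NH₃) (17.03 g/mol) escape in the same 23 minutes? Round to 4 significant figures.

Graham's law gives rate_NH₃/rate_HF = √(M_HF/M_NH₃) = √(20.01/17.03) = √1.175 = 1.084.
So the amount for NH₃ is 761 × 1.084 = 824.9 mmol.

824.9 mmol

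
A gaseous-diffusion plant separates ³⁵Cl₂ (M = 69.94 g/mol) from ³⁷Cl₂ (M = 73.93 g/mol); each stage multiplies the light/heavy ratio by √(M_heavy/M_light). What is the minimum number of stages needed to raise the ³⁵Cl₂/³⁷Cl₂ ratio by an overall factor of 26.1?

118

With α = √(73.93/69.94) per stage, ln α = ½ ln(1.05705) = 0.02774.
Need α^N ≥ 26.1 ⇒ N ≥ ln(26.1) / ln α = 3.262 / 0.02774 = 117.59.
Rounding up, N = 118 stages.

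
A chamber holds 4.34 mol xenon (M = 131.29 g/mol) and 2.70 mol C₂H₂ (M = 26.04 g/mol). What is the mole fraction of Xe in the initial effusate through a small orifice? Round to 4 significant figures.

Effusion rate of each component ∝ n_i/√M_i (partial pressure × 1/√M).
So x_Xe in the escaping gas = (n_Xe/√M_Xe) / Σ(n_i/√M_i)
= (4.34/√131.29) / (4.34/√131.29 + 2.70/√26.04) = 0.3788/(0.3788 + 0.5291) = 0.4172.

0.4172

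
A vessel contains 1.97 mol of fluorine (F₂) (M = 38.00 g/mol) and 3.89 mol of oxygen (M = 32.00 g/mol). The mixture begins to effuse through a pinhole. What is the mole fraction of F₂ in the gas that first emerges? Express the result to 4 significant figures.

0.3173

Effusion rate of each component ∝ n_i/√M_i (partial pressure × 1/√M).
x_F₂(eff) = (n_F₂/√M_F₂) / (n_F₂/√M_F₂ + n_O₂/√M_O₂)
= (1.97/√38.00) / (1.97/√38.00 + 3.89/√32.00) = 0.3196/(0.3196 + 0.6877) = 0.3173.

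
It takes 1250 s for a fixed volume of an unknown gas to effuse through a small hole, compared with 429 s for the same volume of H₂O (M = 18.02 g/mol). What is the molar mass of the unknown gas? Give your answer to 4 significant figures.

By Graham's law, t_X/t_H₂O = √(M_X/M_H₂O).
1250/429 = 2.914 = √(M_X/18.02)
M_X = 18.02 × 2.914² = 18.02 × 8.490 = 153.0 g/mol

153.0 g/mol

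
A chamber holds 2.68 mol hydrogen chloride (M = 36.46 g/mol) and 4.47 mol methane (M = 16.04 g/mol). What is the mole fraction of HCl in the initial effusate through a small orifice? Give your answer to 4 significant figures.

Each component's effusion rate ∝ (its partial pressure)·(1/√M) ∝ n_i/√M_i.
x_HCl(eff) = (n_HCl/√M_HCl) / (n_HCl/√M_HCl + n_CH₄/√M_CH₄)
= (2.68/√36.46) / (2.68/√36.46 + 4.47/√16.04) = 0.4438/(0.4438 + 1.116) = 0.2845.

0.2845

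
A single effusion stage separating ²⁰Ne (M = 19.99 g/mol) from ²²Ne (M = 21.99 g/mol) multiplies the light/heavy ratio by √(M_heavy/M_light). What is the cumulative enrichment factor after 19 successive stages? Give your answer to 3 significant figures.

2.47

Each stage multiplies the ratio by α = √(21.99/19.99), so after 19 stages the overall factor is α^19 = (21.99/19.99)^(19/2).
= 1.10005^(19/2) = 2.47.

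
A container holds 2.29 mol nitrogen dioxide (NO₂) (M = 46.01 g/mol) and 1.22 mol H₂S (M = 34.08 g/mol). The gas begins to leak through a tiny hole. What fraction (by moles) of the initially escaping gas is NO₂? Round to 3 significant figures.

0.618

The effusion rate of species i is ∝ p_i/√M_i ∝ n_i/√M_i.
So x_NO₂ in the escaping gas = (n_NO₂/√M_NO₂) / Σ(n_i/√M_i)
= (2.29/√46.01) / (2.29/√46.01 + 1.22/√34.08) = 0.3376/(0.3376 + 0.2090) = 0.618.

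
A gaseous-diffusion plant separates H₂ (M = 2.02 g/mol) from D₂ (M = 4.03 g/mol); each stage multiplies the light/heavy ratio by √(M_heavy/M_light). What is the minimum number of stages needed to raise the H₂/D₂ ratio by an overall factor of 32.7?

11

Per stage α = (4.03/2.02)^(1/2) = 1.99505^0.5, giving ln α = 0.3453.
Need α^N ≥ 32.7 ⇒ N ≥ ln(32.7) / ln α = 3.487 / 0.3453 = 10.10.
So at least 11 stages are needed.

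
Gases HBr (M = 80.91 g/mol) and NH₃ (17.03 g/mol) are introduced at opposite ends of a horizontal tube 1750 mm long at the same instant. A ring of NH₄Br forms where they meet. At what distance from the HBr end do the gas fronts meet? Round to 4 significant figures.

550.4 mm

The fronts meet when d_HBr + d_NH₃ = L with d_HBr/d_NH₃ = √(M_NH₃/M_HBr) (Graham's law). Here √(M_NH₃/M_HBr) = √(17.03/80.91) = 0.4588.
With d_HBr + d_NH₃ = 1750 mm, d_NH₃ = 1750/(1 + 0.4588) = 1200 mm.
d_HBr = 1750 − 1200 = 550.4 mm.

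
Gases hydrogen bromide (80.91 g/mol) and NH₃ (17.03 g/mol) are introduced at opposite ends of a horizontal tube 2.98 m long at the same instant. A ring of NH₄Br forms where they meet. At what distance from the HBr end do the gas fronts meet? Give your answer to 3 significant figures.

Distances travelled in equal time are proportional to diffusion rates, so d_HBr/d_NH₃ = √(M_NH₃/M_HBr) = √(17.03/80.91) = 0.4588.
With d_HBr + d_NH₃ = 2.98 m, d_NH₃ = 2.98/(1 + 0.4588) = 2.043 m.
d_HBr = 2.98 − 2.043 = 0.937 m.

0.937 m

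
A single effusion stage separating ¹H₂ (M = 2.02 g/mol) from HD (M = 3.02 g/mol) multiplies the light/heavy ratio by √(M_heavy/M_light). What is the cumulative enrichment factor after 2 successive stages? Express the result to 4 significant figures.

The single-stage factor is √(M_heavy/M_light), so 2 stages give [√(3.02/2.02)]^2 = (3.02/2.02)^(2/2).
= 1.49505^1 = 1.495.

1.495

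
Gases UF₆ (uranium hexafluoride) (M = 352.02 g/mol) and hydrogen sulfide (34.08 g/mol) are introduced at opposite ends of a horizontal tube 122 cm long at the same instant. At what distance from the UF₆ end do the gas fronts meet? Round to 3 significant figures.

29.0 cm

The fronts meet when d_UF₆ + d_H₂S = L with d_UF₆/d_H₂S = √(M_H₂S/M_UF₆) (Graham's law). Here √(M_H₂S/M_UF₆) = √(34.08/352.02) = 0.3111.
With d_UF₆ + d_H₂S = 122 cm, d_H₂S = 122/(1 + 0.3111) = 93.05 cm.
d_UF₆ = 122 − 93.05 = 29.0 cm.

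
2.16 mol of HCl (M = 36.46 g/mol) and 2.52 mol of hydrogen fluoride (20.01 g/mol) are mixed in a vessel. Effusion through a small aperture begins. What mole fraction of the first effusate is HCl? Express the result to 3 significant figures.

0.388

Effusion rate of each component ∝ n_i/√M_i (partial pressure × 1/√M).
x_HCl(eff) = (n_HCl/√M_HCl) / (n_HCl/√M_HCl + n_HF/√M_HF)
= (2.16/√36.46) / (2.16/√36.46 + 2.52/√20.01) = 0.3577/(0.3577 + 0.5633) = 0.388.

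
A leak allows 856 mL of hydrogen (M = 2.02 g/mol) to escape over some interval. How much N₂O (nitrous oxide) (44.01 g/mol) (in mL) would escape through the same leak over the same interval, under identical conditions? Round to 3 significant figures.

183 mL

From Graham's law, rate_N₂O/rate_H₂ = √(M_H₂/M_N₂O) = √(2.02/44.01) = √0.04590 = 0.2142.
So the volume for N₂O is 856 × 0.2142 = 183 mL.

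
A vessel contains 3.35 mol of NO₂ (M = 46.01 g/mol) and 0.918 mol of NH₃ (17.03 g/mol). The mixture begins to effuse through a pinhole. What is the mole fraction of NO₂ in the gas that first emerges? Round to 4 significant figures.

0.6895

Rate_i ∝ x_i/√M_i (Graham's law weighted by mole fraction), so the effusate composition follows n_i/√M_i.
So x_NO₂ in the escaping gas = (n_NO₂/√M_NO₂) / Σ(n_i/√M_i)
= (3.35/√46.01) / (3.35/√46.01 + 0.918/√17.03) = 0.4939/(0.4939 + 0.2225) = 0.6895.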